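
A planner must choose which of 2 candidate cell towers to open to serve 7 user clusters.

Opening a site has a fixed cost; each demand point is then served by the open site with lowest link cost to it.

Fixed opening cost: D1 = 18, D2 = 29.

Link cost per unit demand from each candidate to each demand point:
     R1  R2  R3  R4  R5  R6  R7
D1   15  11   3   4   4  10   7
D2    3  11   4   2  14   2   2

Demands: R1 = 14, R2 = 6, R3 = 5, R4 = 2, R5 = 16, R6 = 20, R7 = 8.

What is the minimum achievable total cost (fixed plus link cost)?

294

Open {D1, D2}: assign each demand point to its cheapest open site.
  R1→D2 14×3=42, R2→D1 6×11=66, R3→D1 5×3=15, R4→D2 2×2=4, R5→D1 16×4=64, R6→D2 20×2=40, R7→D2 8×2=16
  link cost 247, fixed 47 → total 294.
Compare {D2}: link cost 412 + fixed 29 = 441.
Compare {D1}: link cost 619 + fixed 18 = 637.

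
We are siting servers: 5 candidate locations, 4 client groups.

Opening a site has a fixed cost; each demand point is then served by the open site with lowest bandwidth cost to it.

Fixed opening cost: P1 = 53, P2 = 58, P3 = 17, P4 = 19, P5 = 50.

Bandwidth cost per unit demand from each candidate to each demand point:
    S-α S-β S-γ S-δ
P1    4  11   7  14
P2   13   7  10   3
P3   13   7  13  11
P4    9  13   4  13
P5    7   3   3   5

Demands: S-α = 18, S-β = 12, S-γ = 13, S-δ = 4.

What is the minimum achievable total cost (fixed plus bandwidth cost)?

270

Open {P1, P5}: assign each demand point to its cheapest open site.
  S-α→P1 18×4=72, S-β→P5 12×3=36, S-γ→P5 13×3=39, S-δ→P5 4×5=20
  bandwidth cost 167, fixed 103 → total 270.
Compare {P5}: bandwidth cost 221 + fixed 50 = 271.
Compare {P1, P3, P5}: bandwidth cost 167 + fixed 120 = 287.
Compare {P3, P5}: bandwidth cost 221 + fixed 67 = 288.
All other subsets cost ≥ 271. Minimum total cost: 270.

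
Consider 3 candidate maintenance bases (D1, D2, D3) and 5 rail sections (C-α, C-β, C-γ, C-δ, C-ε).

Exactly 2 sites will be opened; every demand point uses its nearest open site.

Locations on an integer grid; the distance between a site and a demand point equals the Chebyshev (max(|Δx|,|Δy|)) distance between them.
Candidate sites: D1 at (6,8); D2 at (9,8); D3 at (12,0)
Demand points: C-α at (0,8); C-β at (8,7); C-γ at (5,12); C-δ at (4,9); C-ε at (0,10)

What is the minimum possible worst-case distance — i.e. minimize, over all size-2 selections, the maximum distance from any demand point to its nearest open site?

Open {D1, D2}.
  Farthest demand point is C-α at distance 6 (to D1); all others are ≤ 6.
With {D1, D3} the worst case is 6.
With {D2, D3} the worst case is 9.
No size-2 selection achieves below 6.

6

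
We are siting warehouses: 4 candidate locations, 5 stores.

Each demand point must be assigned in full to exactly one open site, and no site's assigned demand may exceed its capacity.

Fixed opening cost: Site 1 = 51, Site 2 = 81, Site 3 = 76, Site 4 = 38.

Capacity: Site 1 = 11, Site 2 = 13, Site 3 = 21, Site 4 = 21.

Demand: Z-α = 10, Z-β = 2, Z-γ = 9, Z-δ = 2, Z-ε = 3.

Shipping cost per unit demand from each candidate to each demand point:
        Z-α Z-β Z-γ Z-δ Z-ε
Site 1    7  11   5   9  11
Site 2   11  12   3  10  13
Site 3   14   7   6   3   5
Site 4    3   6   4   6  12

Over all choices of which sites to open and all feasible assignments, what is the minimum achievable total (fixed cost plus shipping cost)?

213

Open {Site 3, Site 4}; cheapest assignment that respects the capacities:
  Site 3 (cap 21, load 5): Z-δ, Z-ε — cost 2×3 + 3×5 = 21
  Site 4 (cap 21, load 21): Z-α, Z-β, Z-γ — cost 10×3 + 2×6 + 9×4 = 78
  Shipping 99, fixed 114 → total 213.
  Any other capacity-feasible assignment to {Site 3, Site 4} ships for at least 99.
Compare {Site 1, Site 4}: its best feasible assignment gives total 218.
Compare {Site 2, Site 4}: its best feasible assignment gives total 236.
Every other set of open sites that can feasibly serve all demand totals ≥ 218 even under its best assignment. Minimum: 213.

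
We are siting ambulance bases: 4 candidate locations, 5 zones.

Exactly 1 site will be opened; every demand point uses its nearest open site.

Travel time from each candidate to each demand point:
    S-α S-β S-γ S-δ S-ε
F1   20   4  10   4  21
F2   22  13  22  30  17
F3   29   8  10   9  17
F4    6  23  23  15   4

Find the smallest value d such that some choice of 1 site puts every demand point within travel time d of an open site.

Open {F1}.
  Farthest demand point is S-ε at travel time 21 (to F1); all others are ≤ 21.
With {F4} the worst case is 23.
With {F3} the worst case is 29.
No size-1 selection achieves below 21.

21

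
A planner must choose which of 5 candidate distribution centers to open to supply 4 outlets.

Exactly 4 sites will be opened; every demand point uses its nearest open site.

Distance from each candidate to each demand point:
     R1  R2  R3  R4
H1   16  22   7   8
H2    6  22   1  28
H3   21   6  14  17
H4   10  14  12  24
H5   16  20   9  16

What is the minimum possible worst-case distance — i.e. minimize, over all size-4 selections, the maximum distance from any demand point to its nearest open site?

8

Open {H1, H2, H3, H4}.
  Farthest demand point is R4 at distance 8 (to H1); all others are ≤ 8.
With {H1, H2, H3, H5} the worst case is 8.
With {H1, H3, H4, H5} the worst case is 10.
No size-4 selection achieves below 8.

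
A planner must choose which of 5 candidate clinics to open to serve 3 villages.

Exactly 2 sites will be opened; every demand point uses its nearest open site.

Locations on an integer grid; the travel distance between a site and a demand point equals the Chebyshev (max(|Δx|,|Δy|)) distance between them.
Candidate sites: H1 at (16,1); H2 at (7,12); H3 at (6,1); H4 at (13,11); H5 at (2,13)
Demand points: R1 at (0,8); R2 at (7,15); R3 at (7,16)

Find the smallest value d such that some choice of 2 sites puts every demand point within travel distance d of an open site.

5

Open {H1, H5}.
  Farthest demand point is R1 at travel distance 5 (to H5); all others are ≤ 5.
With {H2, H5} the worst case is 5.
With {H3, H5} the worst case is 5.
No size-2 selection achieves below 5.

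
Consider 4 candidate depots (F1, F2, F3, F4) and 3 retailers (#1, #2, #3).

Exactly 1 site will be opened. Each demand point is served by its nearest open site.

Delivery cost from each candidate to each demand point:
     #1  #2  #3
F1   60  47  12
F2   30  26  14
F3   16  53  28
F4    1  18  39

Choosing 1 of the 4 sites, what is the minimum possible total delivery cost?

Open {F4}.
  #1→F4 1, #2→F4 18, #3→F4 39  ⇒ total 58.
Compare {F2}: total 70.
Compare {F3}: total 97.
No size-1 selection does better; minimum is 58.

58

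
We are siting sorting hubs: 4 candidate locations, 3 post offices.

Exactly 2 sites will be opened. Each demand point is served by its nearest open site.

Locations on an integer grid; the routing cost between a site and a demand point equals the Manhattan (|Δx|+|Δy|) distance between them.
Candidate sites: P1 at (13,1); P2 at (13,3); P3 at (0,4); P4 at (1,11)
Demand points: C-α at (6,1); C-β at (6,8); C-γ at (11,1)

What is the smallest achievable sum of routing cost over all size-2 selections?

17

Open {P1, P4}.
  C-α→P1 7, C-β→P4 8, C-γ→P1 2  ⇒ total 17.
Compare {P1, P3}: total 19.
Compare {P1, P2}: total 21.
No size-2 selection does better; minimum is 17.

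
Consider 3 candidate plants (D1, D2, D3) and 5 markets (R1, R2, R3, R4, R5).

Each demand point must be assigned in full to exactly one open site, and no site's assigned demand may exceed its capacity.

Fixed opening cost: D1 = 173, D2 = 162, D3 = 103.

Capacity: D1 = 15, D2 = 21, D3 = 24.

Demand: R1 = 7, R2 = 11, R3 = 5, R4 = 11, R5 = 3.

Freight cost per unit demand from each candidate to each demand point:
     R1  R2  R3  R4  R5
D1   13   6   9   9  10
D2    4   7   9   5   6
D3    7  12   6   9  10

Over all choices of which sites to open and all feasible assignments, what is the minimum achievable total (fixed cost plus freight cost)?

517

Open {D2, D3}; cheapest assignment that respects the capacities:
  D2 (cap 21, load 21): R1, R2, R5 — cost 7×4 + 11×7 + 3×6 = 123
  D3 (cap 24, load 16): R3, R4 — cost 5×6 + 11×9 = 129
  Shipping 252, fixed 265 → total 517.
  Any other capacity-feasible assignment to {D2, D3} ships for at least 252.
Compare {D1, D3}: its best feasible assignment gives total 550.
Compare {D1, D2, D3}: its best feasible assignment gives total 635.
Every other set of open sites that can feasibly serve all demand totals ≥ 550 even under its best assignment. Minimum: 517.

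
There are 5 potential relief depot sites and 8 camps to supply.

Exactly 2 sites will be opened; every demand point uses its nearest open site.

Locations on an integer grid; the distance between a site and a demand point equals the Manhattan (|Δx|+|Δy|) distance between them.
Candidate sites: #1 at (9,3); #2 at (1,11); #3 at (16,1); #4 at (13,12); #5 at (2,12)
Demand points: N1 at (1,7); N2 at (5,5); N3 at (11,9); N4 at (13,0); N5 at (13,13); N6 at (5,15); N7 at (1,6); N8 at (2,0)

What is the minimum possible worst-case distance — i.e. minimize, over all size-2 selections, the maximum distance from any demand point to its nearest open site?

12

Open {#1, #4}.
  Farthest demand point is N1 at distance 12 (to #1); all others are ≤ 12.
With {#1, #5} the worst case is 12.
With {#2, #4} the worst case is 12.
No size-2 selection achieves below 12.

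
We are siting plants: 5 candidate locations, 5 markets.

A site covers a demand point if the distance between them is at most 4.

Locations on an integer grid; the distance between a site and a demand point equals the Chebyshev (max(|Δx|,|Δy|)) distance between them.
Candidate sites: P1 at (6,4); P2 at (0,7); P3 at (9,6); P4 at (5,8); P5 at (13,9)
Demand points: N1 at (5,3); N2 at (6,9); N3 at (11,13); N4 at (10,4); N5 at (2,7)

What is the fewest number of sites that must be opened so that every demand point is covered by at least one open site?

3

Coverage sets (demand points within 4 of each site):
  P1: {N1, N4, N5}
  P2: {N5}
  P3: {N1, N2, N4}
  P4: {N2, N5}
  P5: {N3}
No 2 sites suffice: every size-2 union leaves at least one demand point uncovered.
But {P1, P3, P5} covers everything, so the minimum is 3.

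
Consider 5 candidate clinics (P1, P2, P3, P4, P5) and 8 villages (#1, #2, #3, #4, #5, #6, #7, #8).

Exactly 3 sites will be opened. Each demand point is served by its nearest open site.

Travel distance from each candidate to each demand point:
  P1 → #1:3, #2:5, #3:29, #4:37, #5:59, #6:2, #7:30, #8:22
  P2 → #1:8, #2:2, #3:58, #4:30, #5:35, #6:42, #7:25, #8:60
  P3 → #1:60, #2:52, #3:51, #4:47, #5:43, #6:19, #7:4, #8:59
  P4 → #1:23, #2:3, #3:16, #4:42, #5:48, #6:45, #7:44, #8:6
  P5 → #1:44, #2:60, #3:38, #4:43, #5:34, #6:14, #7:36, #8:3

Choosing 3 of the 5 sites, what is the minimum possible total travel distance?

114

Open {P1, P3, P4}.
  #1→P1 3, #2→P4 3, #3→P4 16, #4→P1 37, #5→P3 43, #6→P1 2, #7→P3 4, #8→P4 6  ⇒ total 114.
Compare {P1, P3, P5}: total 117.
Compare {P1, P2, P4}: total 119.
No size-3 selection does better; minimum is 114.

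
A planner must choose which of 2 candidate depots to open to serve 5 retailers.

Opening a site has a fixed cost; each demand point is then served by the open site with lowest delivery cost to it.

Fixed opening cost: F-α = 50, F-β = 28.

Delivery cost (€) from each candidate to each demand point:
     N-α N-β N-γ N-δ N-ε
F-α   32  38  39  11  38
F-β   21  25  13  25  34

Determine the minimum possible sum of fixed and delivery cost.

Open {F-β}: assign each demand point to its cheapest open site.
  N-α→F-β 21, N-β→F-β 25, N-γ→F-β 13, N-δ→F-β 25, N-ε→F-β 34
  delivery cost 118, fixed 28 → total 146.
Compare {F-α, F-β}: delivery cost 104 + fixed 78 = 182.
Compare {F-α}: delivery cost 158 + fixed 50 = 208.

146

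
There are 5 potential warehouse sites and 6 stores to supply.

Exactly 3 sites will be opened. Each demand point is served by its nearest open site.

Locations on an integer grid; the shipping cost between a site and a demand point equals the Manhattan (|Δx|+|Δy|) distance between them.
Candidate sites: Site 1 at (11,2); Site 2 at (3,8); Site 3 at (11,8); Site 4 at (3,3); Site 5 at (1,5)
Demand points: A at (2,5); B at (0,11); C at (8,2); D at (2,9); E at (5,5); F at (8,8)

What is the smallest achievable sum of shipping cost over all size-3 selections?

Open {Site 1, Site 2, Site 5}.
  A→Site 5 1, B→Site 2 6, C→Site 1 3, D→Site 2 2, E→Site 5 4, F→Site 2 5  ⇒ total 21.
Compare {Site 1, Site 2, Site 3}: total 23.
Compare {Site 1, Site 2, Site 4}: total 23.
No size-3 selection does better; minimum is 21.

21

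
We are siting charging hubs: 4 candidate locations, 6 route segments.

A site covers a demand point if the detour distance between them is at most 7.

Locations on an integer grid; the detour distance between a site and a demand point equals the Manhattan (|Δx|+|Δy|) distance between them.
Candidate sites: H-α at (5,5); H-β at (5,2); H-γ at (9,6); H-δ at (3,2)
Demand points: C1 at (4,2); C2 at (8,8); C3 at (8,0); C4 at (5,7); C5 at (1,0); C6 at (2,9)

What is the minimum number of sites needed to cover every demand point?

Coverage sets (demand points within 7 of each site):
  H-α: {C1, C2, C4, C6}
  H-β: {C1, C3, C4, C5}
  H-γ: {C2, C3, C4}
  H-δ: {C1, C3, C4, C5}
No single site covers all 6 demand points.
But {H-α, H-β} covers everything, so the minimum is 2.

2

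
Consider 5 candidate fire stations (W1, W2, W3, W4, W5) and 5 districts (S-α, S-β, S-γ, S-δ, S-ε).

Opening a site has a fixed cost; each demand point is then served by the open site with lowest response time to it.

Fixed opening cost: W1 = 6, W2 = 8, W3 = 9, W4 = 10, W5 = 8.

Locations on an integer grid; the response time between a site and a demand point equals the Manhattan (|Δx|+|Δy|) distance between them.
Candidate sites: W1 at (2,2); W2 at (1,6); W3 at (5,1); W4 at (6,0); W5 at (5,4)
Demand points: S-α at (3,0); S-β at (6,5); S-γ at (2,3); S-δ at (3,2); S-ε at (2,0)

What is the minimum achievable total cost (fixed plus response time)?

Open {W1}: assign each demand point to its cheapest open site.
  S-α→W1 3, S-β→W1 7, S-γ→W1 1, S-δ→W1 1, S-ε→W1 2
  response time 14, fixed 6 → total 20.
Compare {W1, W5}: response time 9 + fixed 14 = 23.
Compare {W1, W2}: response time 13 + fixed 14 = 27.
Compare {W1, W3}: response time 12 + fixed 15 = 27.
All other subsets cost ≥ 23. Minimum total cost: 20.

20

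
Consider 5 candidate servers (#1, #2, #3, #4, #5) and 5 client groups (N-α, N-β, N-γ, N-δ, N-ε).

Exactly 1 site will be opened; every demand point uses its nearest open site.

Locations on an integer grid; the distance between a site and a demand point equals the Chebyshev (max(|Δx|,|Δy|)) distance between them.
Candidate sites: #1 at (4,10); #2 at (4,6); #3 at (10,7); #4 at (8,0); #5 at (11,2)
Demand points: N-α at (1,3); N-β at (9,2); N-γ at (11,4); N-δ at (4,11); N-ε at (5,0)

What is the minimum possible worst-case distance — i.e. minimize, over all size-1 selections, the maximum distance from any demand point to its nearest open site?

7

Open {#2}.
  Farthest demand point is N-γ at distance 7 (to #2); all others are ≤ 7.
With {#3} the worst case is 9.
With {#1} the worst case is 10.
No size-1 selection achieves below 7.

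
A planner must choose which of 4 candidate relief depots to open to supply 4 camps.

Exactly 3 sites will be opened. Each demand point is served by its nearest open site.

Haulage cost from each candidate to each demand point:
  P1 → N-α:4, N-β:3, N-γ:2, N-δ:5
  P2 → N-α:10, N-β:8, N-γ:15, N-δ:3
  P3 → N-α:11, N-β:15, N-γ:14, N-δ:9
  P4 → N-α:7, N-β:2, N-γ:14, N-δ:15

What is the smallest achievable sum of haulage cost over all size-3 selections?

11

Open {P1, P2, P4}.
  N-α→P1 4, N-β→P4 2, N-γ→P1 2, N-δ→P2 3  ⇒ total 11.
Compare {P1, P2, P3}: total 12.
Compare {P1, P3, P4}: total 13.
No size-3 selection does better; minimum is 11.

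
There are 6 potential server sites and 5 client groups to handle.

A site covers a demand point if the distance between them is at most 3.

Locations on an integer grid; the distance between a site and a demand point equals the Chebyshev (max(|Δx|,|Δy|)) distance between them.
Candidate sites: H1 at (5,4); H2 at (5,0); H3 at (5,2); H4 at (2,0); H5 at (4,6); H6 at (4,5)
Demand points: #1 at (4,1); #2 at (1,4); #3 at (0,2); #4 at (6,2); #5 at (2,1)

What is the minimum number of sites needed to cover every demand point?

Coverage sets (demand points within 3 of each site):
  H1: {#1, #4, #5}
  H2: {#1, #4, #5}
  H3: {#1, #4, #5}
  H4: {#1, #3, #5}
  H5: {#2}
  H6: {#2, #4}
No single site covers all 5 demand points.
But {H4, H6} covers everything, so the minimum is 2.

2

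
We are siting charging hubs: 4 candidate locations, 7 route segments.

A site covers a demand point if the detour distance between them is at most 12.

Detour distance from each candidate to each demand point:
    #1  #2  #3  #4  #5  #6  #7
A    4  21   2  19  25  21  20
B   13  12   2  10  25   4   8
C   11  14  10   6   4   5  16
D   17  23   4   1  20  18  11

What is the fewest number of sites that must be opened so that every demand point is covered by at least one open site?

2

Coverage sets (demand points within 12 of each site):
  A: {#1, #3}
  B: {#2, #3, #4, #6, #7}
  C: {#1, #3, #4, #5, #6}
  D: {#3, #4, #7}
No single site covers all 7 demand points.
But {B, C} covers everything, so the minimum is 2.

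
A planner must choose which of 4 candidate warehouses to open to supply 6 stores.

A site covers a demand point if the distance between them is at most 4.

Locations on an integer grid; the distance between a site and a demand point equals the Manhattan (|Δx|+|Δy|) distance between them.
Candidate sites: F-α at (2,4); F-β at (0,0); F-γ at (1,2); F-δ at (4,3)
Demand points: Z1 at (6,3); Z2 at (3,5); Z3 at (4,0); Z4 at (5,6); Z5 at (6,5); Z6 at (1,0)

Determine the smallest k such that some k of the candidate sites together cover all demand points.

Coverage sets (demand points within 4 of each site):
  F-α: {Z2}
  F-β: {Z3, Z6}
  F-γ: {Z6}
  F-δ: {Z1, Z2, Z3, Z4, Z5}
No single site covers all 6 demand points.
But {F-β, F-δ} covers everything, so the minimum is 2.

2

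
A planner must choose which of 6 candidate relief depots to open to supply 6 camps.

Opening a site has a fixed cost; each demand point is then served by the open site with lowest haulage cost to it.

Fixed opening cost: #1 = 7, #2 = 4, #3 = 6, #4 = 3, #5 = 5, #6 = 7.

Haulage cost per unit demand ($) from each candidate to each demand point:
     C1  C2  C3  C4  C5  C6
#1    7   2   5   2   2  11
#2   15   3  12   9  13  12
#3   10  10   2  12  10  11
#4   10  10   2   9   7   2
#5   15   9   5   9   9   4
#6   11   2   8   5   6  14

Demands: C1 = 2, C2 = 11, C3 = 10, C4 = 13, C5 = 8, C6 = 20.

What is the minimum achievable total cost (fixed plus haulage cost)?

Open {#1, #4}: assign each demand point to its cheapest open site.
  C1→#1 2×7=14, C2→#1 11×2=22, C3→#4 10×2=20, C4→#1 13×2=26, C5→#1 8×2=16, C6→#4 20×2=40
  haulage cost 138, fixed 10 → total 148.
Compare {#1, #2, #4}: haulage cost 138 + fixed 14 = 152.
Compare {#1, #4, #5}: haulage cost 138 + fixed 15 = 153.
Compare {#1, #3, #4}: haulage cost 138 + fixed 16 = 154.
All other subsets cost ≥ 152. Minimum total cost: 148.

148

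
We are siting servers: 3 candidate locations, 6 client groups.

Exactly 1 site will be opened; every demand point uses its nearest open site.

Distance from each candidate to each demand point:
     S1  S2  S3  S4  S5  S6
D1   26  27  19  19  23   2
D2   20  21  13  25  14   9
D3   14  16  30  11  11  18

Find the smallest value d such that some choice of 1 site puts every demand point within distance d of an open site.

25

Open {D2}.
  Farthest demand point is S4 at distance 25 (to D2); all others are ≤ 25.
With {D1} the worst case is 27.
With {D3} the worst case is 30.
No size-1 selection achieves below 25.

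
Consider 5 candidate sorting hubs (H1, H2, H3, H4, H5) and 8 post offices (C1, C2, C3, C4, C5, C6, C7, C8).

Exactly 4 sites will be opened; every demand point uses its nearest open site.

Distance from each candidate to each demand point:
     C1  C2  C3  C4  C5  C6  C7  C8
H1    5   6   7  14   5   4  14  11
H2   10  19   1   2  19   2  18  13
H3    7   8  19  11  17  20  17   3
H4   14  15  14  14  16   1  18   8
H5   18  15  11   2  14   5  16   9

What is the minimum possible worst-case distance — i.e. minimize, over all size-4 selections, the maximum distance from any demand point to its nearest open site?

14

Open {H1, H2, H3, H4}.
  Farthest demand point is C7 at distance 14 (to H1); all others are ≤ 14.
With {H1, H2, H3, H5} the worst case is 14.
With {H1, H2, H4, H5} the worst case is 14.
No size-4 selection achieves below 14.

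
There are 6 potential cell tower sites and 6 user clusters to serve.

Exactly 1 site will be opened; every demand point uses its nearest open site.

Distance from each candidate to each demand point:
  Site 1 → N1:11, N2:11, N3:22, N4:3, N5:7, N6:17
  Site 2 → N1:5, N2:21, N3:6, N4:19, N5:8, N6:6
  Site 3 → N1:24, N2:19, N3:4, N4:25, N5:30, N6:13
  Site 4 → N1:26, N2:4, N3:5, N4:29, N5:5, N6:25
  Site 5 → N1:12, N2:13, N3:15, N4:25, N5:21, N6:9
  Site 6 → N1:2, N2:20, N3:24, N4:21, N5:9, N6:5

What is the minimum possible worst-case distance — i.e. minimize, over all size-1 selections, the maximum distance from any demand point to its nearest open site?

Open {Site 2}.
  Farthest demand point is N2 at distance 21 (to Site 2); all others are ≤ 21.
With {Site 1} the worst case is 22.
With {Site 6} the worst case is 24.
No size-1 selection achieves below 21.

21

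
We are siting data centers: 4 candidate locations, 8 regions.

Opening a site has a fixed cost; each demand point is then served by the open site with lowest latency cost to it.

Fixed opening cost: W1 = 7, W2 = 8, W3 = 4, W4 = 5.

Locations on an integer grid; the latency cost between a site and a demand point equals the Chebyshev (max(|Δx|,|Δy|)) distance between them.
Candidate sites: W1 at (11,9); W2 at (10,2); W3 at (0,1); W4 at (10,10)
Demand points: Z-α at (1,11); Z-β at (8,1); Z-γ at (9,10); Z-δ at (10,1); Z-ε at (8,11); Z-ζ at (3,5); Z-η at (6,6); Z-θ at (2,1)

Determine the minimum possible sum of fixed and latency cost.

42

Open {W2, W3, W4}: assign each demand point to its cheapest open site.
  Z-α→W2 9, Z-β→W2 2, Z-γ→W4 1, Z-δ→W2 1, Z-ε→W4 2, Z-ζ→W3 4, Z-η→W2 4, Z-θ→W3 2
  latency cost 25, fixed 17 → total 42.
Compare {W1, W2, W3}: latency cost 27 + fixed 19 = 46.
Compare {W2, W4}: latency cost 34 + fixed 13 = 47.
Compare {W3, W4}: latency cost 39 + fixed 9 = 48.
All other subsets cost ≥ 46. Minimum total cost: 42.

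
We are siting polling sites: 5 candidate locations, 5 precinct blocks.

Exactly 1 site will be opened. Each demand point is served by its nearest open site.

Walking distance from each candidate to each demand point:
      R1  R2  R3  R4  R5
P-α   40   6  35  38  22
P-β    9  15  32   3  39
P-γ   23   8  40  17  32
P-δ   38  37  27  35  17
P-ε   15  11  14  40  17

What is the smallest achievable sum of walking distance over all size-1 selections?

97

Open {P-ε}.
  R1→P-ε 15, R2→P-ε 11, R3→P-ε 14, R4→P-ε 40, R5→P-ε 17  ⇒ total 97.
Compare {P-β}: total 98.
Compare {P-γ}: total 120.
No size-1 selection does better; minimum is 97.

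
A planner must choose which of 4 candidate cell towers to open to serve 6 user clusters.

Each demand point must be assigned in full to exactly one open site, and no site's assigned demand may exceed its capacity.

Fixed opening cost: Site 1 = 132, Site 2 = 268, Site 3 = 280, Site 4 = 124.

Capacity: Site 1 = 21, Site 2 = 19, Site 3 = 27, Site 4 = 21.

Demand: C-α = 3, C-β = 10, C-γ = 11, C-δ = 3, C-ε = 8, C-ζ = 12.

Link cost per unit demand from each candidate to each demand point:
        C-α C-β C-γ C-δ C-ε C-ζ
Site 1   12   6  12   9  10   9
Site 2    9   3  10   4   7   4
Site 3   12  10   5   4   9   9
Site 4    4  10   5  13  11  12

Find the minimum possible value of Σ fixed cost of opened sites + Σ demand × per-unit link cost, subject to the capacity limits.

Open {Site 1, Site 3}; cheapest assignment that respects the capacities:
  Site 1 (cap 21, load 21): C-α, C-β, C-ε — cost 3×12 + 10×6 + 8×10 = 176
  Site 3 (cap 27, load 26): C-γ, C-δ, C-ζ — cost 11×5 + 3×4 + 12×9 = 175
  Shipping 351, fixed 412 → total 763.
  Any other capacity-feasible assignment to {Site 1, Site 3} ships for at least 351.
Compare {Site 3, Site 4}: its best feasible assignment gives total 779.
Compare {Site 1, Site 2, Site 4}: its best feasible assignment gives total 791.
Every other set of open sites that can feasibly serve all demand totals ≥ 779 even under its best assignment. Minimum: 763.

763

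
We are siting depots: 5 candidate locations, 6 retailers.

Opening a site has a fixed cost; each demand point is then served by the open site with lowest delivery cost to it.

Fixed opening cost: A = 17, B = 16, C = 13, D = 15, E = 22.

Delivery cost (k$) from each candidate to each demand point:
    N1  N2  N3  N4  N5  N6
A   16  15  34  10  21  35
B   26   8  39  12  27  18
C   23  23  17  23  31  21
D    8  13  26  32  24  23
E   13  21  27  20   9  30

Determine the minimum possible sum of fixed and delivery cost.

125

Open {B, E}: assign each demand point to its cheapest open site.
  N1→E 13, N2→B 8, N3→E 27, N4→B 12, N5→E 9, N6→B 18
  delivery cost 87, fixed 38 → total 125.
Compare {B, D}: delivery cost 96 + fixed 31 = 127.
Compare {B, C, E}: delivery cost 77 + fixed 51 = 128.
Compare {A, C}: delivery cost 100 + fixed 30 = 130.
All other subsets cost ≥ 127. Minimum total cost: 125.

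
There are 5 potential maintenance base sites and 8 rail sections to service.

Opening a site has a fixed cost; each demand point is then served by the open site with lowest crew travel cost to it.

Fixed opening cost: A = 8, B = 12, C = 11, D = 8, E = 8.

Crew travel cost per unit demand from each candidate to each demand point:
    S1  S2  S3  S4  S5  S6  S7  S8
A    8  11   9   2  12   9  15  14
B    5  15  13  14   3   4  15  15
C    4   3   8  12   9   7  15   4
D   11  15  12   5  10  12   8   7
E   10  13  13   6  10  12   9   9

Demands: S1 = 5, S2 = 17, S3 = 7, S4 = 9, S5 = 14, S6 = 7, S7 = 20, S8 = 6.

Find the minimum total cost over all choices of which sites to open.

438

Open {A, B, C, D}: assign each demand point to its cheapest open site.
  S1→C 5×4=20, S2→C 17×3=51, S3→C 7×8=56, S4→A 9×2=18, S5→B 14×3=42, S6→B 7×4=28, S7→D 20×8=160, S8→C 6×4=24
  crew travel cost 399, fixed 39 → total 438.
Compare {A, B, C, D, E}: crew travel cost 399 + fixed 47 = 446.
Compare {B, C, D}: crew travel cost 426 + fixed 31 = 457.
Compare {A, B, C, E}: crew travel cost 419 + fixed 39 = 458.
All other subsets cost ≥ 446. Minimum total cost: 438.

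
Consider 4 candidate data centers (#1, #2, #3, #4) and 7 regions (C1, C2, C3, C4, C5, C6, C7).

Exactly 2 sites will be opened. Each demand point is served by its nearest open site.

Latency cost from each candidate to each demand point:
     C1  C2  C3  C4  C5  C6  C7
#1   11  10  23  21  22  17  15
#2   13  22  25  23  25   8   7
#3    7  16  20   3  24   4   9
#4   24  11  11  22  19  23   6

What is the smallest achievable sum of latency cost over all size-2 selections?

Open {#3, #4}.
  C1→#3 7, C2→#4 11, C3→#4 11, C4→#3 3, C5→#4 19, C6→#3 4, C7→#4 6  ⇒ total 61.
Compare {#1, #3}: total 75.
Compare {#2, #3}: total 81.
No size-2 selection does better; minimum is 61.

61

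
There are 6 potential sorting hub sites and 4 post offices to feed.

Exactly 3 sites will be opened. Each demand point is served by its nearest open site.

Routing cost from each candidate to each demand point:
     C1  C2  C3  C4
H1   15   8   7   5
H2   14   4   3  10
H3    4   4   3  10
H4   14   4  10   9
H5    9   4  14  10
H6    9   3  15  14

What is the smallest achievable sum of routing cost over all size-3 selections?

Open {H1, H3, H6}.
  C1→H3 4, C2→H6 3, C3→H3 3, C4→H1 5  ⇒ total 15.
Compare {H1, H2, H3}: total 16.
Compare {H1, H3, H4}: total 16.
No size-3 selection does better; minimum is 15.

15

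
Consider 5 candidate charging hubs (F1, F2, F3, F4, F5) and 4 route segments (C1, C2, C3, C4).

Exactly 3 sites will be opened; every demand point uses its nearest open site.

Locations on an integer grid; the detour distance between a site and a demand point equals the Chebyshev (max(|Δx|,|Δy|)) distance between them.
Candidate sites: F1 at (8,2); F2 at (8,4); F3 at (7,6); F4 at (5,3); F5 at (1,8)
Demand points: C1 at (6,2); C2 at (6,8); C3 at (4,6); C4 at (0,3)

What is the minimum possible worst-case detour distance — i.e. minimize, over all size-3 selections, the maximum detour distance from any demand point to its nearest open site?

Open {F1, F2, F4}.
  Farthest demand point is C4 at detour distance 5 (to F4); all others are ≤ 5.
With {F1, F2, F5} the worst case is 5.
With {F1, F3, F4} the worst case is 5.
No size-3 selection achieves below 5.

5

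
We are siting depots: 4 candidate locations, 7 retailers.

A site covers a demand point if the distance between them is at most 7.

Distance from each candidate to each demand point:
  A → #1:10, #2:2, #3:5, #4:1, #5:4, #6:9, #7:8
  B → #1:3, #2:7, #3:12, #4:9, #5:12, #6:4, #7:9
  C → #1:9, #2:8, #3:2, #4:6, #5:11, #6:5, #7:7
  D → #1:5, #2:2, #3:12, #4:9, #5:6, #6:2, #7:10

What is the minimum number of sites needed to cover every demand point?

Coverage sets (demand points within 7 of each site):
  A: {#2, #3, #4, #5}
  B: {#1, #2, #6}
  C: {#3, #4, #6, #7}
  D: {#1, #2, #5, #6}
No single site covers all 7 demand points.
But {C, D} covers everything, so the minimum is 2.

2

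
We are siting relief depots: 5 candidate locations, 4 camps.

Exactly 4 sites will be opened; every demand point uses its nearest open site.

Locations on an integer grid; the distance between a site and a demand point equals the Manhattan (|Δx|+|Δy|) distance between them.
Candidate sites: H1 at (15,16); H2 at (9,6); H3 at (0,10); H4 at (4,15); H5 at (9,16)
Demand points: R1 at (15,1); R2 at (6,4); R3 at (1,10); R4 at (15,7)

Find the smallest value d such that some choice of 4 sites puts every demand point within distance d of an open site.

Open {H1, H2, H3, H4}.
  Farthest demand point is R1 at distance 11 (to H2); all others are ≤ 11.
With {H1, H2, H3, H5} the worst case is 11.
With {H1, H2, H4, H5} the worst case is 11.
No size-4 selection achieves below 11.

11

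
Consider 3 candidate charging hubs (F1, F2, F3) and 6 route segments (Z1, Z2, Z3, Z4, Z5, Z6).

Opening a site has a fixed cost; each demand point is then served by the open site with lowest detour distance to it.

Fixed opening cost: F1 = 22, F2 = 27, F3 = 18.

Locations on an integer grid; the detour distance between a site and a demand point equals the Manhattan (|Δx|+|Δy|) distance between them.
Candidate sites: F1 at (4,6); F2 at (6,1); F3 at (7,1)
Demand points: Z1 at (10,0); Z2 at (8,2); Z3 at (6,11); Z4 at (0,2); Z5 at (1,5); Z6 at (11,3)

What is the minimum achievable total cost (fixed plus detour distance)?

59

Open {F3}: assign each demand point to its cheapest open site.
  Z1→F3 4, Z2→F3 2, Z3→F3 11, Z4→F3 8, Z5→F3 10, Z6→F3 6
  detour distance 41, fixed 18 → total 59.
Compare {F2}: detour distance 41 + fixed 27 = 68.
Compare {F1}: detour distance 49 + fixed 22 = 71.
Compare {F1, F3}: detour distance 31 + fixed 40 = 71.
All other subsets cost ≥ 68. Minimum total cost: 59.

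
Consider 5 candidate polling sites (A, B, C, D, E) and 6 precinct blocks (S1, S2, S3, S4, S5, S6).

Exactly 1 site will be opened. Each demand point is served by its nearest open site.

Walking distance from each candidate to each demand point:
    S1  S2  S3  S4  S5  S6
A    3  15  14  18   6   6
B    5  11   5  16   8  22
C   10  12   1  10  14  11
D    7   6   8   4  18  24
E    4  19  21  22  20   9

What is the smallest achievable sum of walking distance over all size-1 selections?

Open {C}.
  S1→C 10, S2→C 12, S3→C 1, S4→C 10, S5→C 14, S6→C 11  ⇒ total 58.
Compare {A}: total 62.
Compare {B}: total 67.
No size-1 selection does better; minimum is 58.

58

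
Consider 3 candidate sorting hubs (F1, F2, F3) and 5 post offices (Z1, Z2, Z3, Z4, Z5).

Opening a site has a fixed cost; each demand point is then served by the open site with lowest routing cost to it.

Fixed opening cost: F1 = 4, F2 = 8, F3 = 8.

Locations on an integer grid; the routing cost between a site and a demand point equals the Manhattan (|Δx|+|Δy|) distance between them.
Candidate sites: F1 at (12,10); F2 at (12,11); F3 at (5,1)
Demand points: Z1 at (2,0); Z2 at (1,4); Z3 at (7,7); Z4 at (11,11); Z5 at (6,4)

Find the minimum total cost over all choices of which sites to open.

37

Open {F1, F3}: assign each demand point to its cheapest open site.
  Z1→F3 4, Z2→F3 7, Z3→F1 8, Z4→F1 2, Z5→F3 4
  routing cost 25, fixed 12 → total 37.
Compare {F2, F3}: routing cost 24 + fixed 16 = 40.
Compare {F1, F2, F3}: routing cost 24 + fixed 20 = 44.
Compare {F3}: routing cost 39 + fixed 8 = 47.
All other subsets cost ≥ 40. Minimum total cost: 37.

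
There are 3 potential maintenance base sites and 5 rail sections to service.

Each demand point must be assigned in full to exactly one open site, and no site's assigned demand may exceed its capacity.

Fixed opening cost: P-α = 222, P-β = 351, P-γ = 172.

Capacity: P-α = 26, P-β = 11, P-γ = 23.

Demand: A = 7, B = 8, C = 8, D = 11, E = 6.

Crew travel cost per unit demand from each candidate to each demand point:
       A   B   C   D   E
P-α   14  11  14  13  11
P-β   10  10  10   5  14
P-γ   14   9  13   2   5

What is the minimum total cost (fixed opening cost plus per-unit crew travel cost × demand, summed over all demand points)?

744

Open {P-α, P-γ}; cheapest assignment that respects the capacities:
  P-α (cap 26, load 23): A, B, C — cost 7×14 + 8×11 + 8×14 = 298
  P-γ (cap 23, load 17): D, E — cost 11×2 + 6×5 = 52
  Shipping 350, fixed 394 → total 744.
  Any other capacity-feasible assignment to {P-α, P-γ} ships for at least 350.
Compare {P-α, P-β, P-γ}: its best feasible assignment gives total 1063.
Every other set of open sites that can feasibly serve all demand totals ≥ 1063 even under its best assignment. Minimum: 744.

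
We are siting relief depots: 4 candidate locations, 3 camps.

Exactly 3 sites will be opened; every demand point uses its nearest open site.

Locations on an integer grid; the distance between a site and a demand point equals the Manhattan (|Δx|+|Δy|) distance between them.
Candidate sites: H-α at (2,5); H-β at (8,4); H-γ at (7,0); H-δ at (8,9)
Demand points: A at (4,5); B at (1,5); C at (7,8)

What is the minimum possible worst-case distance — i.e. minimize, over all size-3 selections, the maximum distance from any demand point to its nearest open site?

Open {H-α, H-β, H-δ}.
  Farthest demand point is A at distance 2 (to H-α); all others are ≤ 2.
With {H-α, H-γ, H-δ} the worst case is 2.
With {H-α, H-β, H-γ} the worst case is 5.
No size-3 selection achieves below 2.

2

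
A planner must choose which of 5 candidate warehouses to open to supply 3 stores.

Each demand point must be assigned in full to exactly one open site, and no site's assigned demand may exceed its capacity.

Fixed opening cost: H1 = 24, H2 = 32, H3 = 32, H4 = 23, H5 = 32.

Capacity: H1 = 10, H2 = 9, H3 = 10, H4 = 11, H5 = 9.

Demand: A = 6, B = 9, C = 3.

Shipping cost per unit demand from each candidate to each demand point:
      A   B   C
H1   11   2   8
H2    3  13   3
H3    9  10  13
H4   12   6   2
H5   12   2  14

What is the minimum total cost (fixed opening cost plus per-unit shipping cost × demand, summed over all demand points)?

Open {H1, H2}; cheapest assignment that respects the capacities:
  H1 (cap 10, load 9): B — cost 9×2 = 18
  H2 (cap 9, load 9): A, C — cost 6×3 + 3×3 = 27
  Shipping 45, fixed 56 → total 101.
  Any other capacity-feasible assignment to {H1, H2} ships for at least 45.
Compare {H2, H5}: its best feasible assignment gives total 109.
Compare {H1, H2, H4}: its best feasible assignment gives total 121.
Every other set of open sites that can feasibly serve all demand totals ≥ 109 even under its best assignment. Minimum: 101.

101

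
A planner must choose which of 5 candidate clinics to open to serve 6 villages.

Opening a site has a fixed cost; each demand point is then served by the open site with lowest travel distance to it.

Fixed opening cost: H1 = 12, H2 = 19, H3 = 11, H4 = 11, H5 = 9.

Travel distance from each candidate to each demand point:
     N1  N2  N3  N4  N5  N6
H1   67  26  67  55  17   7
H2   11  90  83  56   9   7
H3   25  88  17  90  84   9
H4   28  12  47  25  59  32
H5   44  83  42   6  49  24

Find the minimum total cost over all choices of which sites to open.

Open {H2, H3, H4, H5}: assign each demand point to its cheapest open site.
  N1→H2 11, N2→H4 12, N3→H3 17, N4→H5 6, N5→H2 9, N6→H2 7
  travel distance 62, fixed 50 → total 112.
Compare {H2, H3, H4}: travel distance 81 + fixed 41 = 122.
Compare {H1, H2, H3, H4, H5}: travel distance 62 + fixed 62 = 124.
Compare {H2, H4, H5}: travel distance 87 + fixed 39 = 126.
All other subsets cost ≥ 122. Minimum total cost: 112.

112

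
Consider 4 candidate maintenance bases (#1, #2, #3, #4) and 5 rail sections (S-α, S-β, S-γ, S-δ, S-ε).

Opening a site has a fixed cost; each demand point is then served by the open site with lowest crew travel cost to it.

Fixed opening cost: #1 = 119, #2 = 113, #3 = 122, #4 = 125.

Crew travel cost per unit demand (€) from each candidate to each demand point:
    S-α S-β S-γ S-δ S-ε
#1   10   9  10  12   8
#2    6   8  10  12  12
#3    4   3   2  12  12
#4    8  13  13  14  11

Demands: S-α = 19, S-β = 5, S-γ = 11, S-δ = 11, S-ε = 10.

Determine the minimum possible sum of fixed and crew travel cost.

487

Open {#3}: assign each demand point to its cheapest open site.
  S-α→#3 19×4=76, S-β→#3 5×3=15, S-γ→#3 11×2=22, S-δ→#3 11×12=132, S-ε→#3 10×12=120
  crew travel cost 365, fixed 122 → total 487.
Compare {#1, #3}: crew travel cost 325 + fixed 241 = 566.
Compare {#2, #3}: crew travel cost 365 + fixed 235 = 600.
Compare {#3, #4}: crew travel cost 355 + fixed 247 = 602.
All other subsets cost ≥ 566. Minimum total cost: 487.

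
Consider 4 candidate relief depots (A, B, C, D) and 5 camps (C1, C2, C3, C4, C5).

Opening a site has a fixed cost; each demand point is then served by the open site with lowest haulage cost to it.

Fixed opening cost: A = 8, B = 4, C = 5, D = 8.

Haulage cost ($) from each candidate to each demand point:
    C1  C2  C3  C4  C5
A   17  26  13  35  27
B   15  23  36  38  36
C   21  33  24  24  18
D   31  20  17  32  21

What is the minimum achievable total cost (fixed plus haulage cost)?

110

Open {A, B, C}: assign each demand point to its cheapest open site.
  C1→B 15, C2→B 23, C3→A 13, C4→C 24, C5→C 18
  haulage cost 93, fixed 17 → total 110.
Compare {A, C}: haulage cost 98 + fixed 13 = 111.
Compare {B, C, D}: haulage cost 94 + fixed 17 = 111.
Compare {B, C}: haulage cost 104 + fixed 9 = 113.
All other subsets cost ≥ 111. Minimum total cost: 110.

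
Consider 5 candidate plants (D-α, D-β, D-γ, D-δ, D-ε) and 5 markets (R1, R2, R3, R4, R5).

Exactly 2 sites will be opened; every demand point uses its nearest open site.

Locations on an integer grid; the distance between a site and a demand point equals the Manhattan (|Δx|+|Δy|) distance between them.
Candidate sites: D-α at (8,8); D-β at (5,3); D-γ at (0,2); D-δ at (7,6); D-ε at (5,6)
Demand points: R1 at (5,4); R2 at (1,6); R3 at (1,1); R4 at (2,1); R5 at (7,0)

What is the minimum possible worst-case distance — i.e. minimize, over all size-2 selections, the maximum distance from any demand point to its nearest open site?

Open {D-β, D-γ}.
  Farthest demand point is R2 at distance 5 (to D-γ); all others are ≤ 5.
With {D-β, D-δ} the worst case is 6.
With {D-β, D-ε} the worst case is 6.
No size-2 selection achieves below 5.

5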